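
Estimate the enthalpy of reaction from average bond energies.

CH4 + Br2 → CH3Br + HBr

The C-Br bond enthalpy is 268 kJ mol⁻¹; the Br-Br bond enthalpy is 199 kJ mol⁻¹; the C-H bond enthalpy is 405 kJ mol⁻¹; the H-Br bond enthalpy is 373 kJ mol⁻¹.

Bonds broken (reactants):
  Br-Br: 1 × 199 = 199
  C-H: 4 × 405 = 1620
  Σ(broken) = 1819 kJ
Bonds formed (products):
  C-Br: 1 × 268 = 268
  C-H: 3 × 405 = 1215
  H-Br: 1 × 373 = 373
  Σ(formed) = 1856 kJ
ΔH = Σ(broken) − Σ(formed) = 1819 − 1856 = −37 kJ

ΔH ≈ −37 kJ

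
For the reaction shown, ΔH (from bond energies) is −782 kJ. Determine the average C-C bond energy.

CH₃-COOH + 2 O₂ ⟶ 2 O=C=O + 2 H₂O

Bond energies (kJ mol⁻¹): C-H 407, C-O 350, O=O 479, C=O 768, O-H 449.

Let D be the C-C bond energy.
Σ(broken) = 1×D + 3×407 + 1×350 + 1×768 + 1×449 + 2×479 = 3746 + D
Σ(formed) = 4×768 + 4×449 = 4868
ΔH = Σ(broken) − Σ(formed) = (3746 + D) − (4868) = −1122 + D
Setting this equal to −782 kJ gives D = 340 kJ/mol.

D(C-C) ≈ 340 kJ/mol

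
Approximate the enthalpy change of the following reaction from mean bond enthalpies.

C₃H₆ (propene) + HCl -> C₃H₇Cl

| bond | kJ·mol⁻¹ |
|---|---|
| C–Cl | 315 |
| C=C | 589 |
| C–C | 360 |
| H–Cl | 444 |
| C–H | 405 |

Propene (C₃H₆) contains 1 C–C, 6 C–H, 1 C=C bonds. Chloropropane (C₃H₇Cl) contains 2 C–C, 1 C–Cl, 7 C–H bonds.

Bonds broken (reactants):
  C–C: 1 × 360 = 360
  C–H: 6 × 405 = 2430
  C=C: 1 × 589 = 589
  H–Cl: 1 × 444 = 444
  Σ(broken) = 3823 kJ
Bonds formed (products):
  C–C: 2 × 360 = 720
  C–Cl: 1 × 315 = 315
  C–H: 7 × 405 = 2835
  Σ(formed) = 3870 kJ
ΔH = Σ(broken) − Σ(formed) = 3823 − 3870 = −47 kJ

ΔH ≈ −47 kJ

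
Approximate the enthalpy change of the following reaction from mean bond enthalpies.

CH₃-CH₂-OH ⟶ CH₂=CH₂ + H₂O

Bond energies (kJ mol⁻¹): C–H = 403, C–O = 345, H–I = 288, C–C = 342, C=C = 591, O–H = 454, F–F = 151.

Bonds broken (reactants):
  C–C: 1 × 342 = 342
  C–H: 5 × 403 = 2015
  C–O: 1 × 345 = 345
  O–H: 1 × 454 = 454
  Σ(broken) = 3156 kJ
Bonds formed (products):
  C–H: 4 × 403 = 1612
  C=C: 1 × 591 = 591
  O–H: 2 × 454 = 908
  Σ(formed) = 3111 kJ
ΔH = Σ(broken) − Σ(formed) = 3156 − 3111 = +45 kJ

ΔH ≈ +45 kJ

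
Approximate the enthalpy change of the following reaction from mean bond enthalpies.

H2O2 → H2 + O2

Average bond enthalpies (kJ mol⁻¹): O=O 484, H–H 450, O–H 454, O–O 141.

ΔH ≈ +115 kJ

Bonds broken (reactants):
  O–H: 2 × 454 = 908
  O–O: 1 × 141 = 141
  Σ(broken) = 1049 kJ
Bonds formed (products):
  H–H: 1 × 450 = 450
  O=O: 1 × 484 = 484
  Σ(formed) = 934 kJ
ΔH = Σ(broken) − Σ(formed) = 1049 − 934 = +115 kJ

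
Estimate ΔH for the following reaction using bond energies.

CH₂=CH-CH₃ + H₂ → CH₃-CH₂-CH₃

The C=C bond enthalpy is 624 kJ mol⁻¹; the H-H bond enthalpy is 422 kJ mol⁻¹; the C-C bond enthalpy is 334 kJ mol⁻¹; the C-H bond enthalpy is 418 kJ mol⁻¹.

ΔH ≈ −124 kJ

Bonds broken (reactants):
  C-C: 1 × 334 = 334
  C-H: 6 × 418 = 2508
  C=C: 1 × 624 = 624
  H-H: 1 × 422 = 422
  Σ(broken) = 3888 kJ
Bonds formed (products):
  C-C: 2 × 334 = 668
  C-H: 8 × 418 = 3344
  Σ(formed) = 4012 kJ
ΔH = Σ(broken) − Σ(formed) = 3888 − 4012 = −124 kJ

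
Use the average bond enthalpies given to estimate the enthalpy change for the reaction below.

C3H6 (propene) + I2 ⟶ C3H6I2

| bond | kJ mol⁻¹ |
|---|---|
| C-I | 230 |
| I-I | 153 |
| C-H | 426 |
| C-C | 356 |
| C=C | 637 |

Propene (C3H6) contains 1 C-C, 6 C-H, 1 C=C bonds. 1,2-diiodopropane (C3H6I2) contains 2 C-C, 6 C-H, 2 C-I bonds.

Bonds broken (reactants):
  C-C: 1 × 356 = 356
  C-H: 6 × 426 = 2556
  C=C: 1 × 637 = 637
  I-I: 1 × 153 = 153
  Σ(broken) = 3702 kJ
Bonds formed (products):
  C-C: 2 × 356 = 712
  C-H: 6 × 426 = 2556
  C-I: 2 × 230 = 460
  Σ(formed) = 3728 kJ
ΔH = Σ(broken) − Σ(formed) = 3702 − 3728 = −26 kJ

ΔH ≈ −26 kJ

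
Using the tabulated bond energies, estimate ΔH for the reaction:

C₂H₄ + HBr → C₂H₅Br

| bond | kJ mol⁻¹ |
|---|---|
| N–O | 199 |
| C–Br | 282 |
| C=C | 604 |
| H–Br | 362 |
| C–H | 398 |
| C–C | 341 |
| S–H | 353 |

ΔH ≈ −55 kJ

Bonds broken (reactants):
  C–H: 4 × 398 = 1592
  C=C: 1 × 604 = 604
  H–Br: 1 × 362 = 362
  Σ(broken) = 2558 kJ
Bonds formed (products):
  C–Br: 1 × 282 = 282
  C–C: 1 × 341 = 341
  C–H: 5 × 398 = 1990
  Σ(formed) = 2613 kJ
ΔH = Σ(broken) − Σ(formed) = 2558 − 2613 = −55 kJ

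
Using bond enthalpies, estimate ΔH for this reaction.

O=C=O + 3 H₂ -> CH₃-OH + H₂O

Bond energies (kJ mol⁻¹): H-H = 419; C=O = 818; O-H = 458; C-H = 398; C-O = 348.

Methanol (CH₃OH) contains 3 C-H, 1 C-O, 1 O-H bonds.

ΔH ≈ −23 kJ

Bonds broken (reactants):
  C=O: 2 × 818 = 1636
  H-H: 3 × 419 = 1257
  Σ(broken) = 2893 kJ
Bonds formed (products):
  C-H: 3 × 398 = 1194
  C-O: 1 × 348 = 348
  O-H: 3 × 458 = 1374
  Σ(formed) = 2916 kJ
ΔH = Σ(broken) − Σ(formed) = 2893 − 2916 = −23 kJ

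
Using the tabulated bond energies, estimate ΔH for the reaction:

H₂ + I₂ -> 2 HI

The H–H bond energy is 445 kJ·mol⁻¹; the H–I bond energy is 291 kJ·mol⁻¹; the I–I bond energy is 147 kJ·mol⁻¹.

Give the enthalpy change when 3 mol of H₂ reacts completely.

Bonds broken (reactants):
  H–H: 1 × 445 = 445
  I–I: 1 × 147 = 147
  Σ(broken) = 592 kJ
Bonds formed (products):
  H–I: 2 × 291 = 582
  Σ(formed) = 582 kJ
ΔH = Σ(broken) − Σ(formed) = 592 − 582 = +10 kJ
For 3× the reaction as written: 3 × (+10) = +30 kJ

ΔH = +30 kJ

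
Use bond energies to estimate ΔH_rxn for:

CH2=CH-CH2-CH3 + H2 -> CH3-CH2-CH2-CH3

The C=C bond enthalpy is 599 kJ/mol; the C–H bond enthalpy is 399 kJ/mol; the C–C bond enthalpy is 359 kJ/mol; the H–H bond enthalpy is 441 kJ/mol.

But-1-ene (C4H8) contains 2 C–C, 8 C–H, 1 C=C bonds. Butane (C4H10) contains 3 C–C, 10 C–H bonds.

Bonds broken (reactants):
  C–C: 2 × 359 = 718
  C–H: 8 × 399 = 3192
  C=C: 1 × 599 = 599
  H–H: 1 × 441 = 441
  Σ(broken) = 4950 kJ
Bonds formed (products):
  C–C: 3 × 359 = 1077
  C–H: 10 × 399 = 3990
  Σ(formed) = 5067 kJ
ΔH = Σ(broken) − Σ(formed) = 4950 − 5067 = −117 kJ

ΔH ≈ −117 kJ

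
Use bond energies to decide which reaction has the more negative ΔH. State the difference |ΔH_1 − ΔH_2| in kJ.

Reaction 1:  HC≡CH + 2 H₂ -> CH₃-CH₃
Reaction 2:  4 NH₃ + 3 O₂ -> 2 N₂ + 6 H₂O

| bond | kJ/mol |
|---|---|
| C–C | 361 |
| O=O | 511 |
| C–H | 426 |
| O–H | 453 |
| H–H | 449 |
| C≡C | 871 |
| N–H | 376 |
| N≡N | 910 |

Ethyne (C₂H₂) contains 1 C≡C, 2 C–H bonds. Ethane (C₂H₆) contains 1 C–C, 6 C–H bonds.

Reaction 2, by 915 kJ

Reaction 1:
  Bonds broken (reactants):
    C≡C: 1 × 871 = 871
    C–H: 2 × 426 = 852
    H–H: 2 × 449 = 898
    Σ(broken) = 2621 kJ
  Bonds formed (products):
    C–C: 1 × 361 = 361
    C–H: 6 × 426 = 2556
    Σ(formed) = 2917 kJ
  ΔH_1 = 2621 − 2917 = −296 kJ
Reaction 2:
  Bonds broken (reactants):
    N–H: 12 × 376 = 4512
    O=O: 3 × 511 = 1533
    Σ(broken) = 6045 kJ
  Bonds formed (products):
    N≡N: 2 × 910 = 1820
    O–H: 12 × 453 = 5436
    Σ(formed) = 7256 kJ
  ΔH_2 = 6045 − 7256 = −1211 kJ
ΔH_1 − ΔH_2 = +915 kJ, so reaction 2 has the more negative ΔH; |ΔH_1 − ΔH_2| = 915 kJ.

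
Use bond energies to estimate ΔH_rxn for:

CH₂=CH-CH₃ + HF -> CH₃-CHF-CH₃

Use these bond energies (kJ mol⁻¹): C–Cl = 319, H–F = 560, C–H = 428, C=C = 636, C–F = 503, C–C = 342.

Bonds broken (reactants):
  C–C: 1 × 342 = 342
  C–H: 6 × 428 = 2568
  C=C: 1 × 636 = 636
  H–F: 1 × 560 = 560
  Σ(broken) = 4106 kJ
Bonds formed (products):
  C–C: 2 × 342 = 684
  C–F: 1 × 503 = 503
  C–H: 7 × 428 = 2996
  Σ(formed) = 4183 kJ
ΔH = Σ(broken) − Σ(formed) = 4106 − 4183 = −77 kJ

ΔH ≈ −77 kJ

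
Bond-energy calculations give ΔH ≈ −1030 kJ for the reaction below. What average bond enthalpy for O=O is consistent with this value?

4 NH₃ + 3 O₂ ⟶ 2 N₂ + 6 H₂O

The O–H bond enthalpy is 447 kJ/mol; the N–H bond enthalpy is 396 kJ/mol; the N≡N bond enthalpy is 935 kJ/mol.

Let D be the O=O bond energy.
Σ(broken) = 12×396 + 3×D = 4752 + 3D
Σ(formed) = 2×935 + 12×447 = 7234
ΔH = Σ(broken) − Σ(formed) = (4752 + 3D) − (7234) = −2482 + 3D
Setting this equal to −1030 kJ gives 3D = 1452, so D = 484 kJ/mol.

D(O=O) ≈ 484 kJ/mol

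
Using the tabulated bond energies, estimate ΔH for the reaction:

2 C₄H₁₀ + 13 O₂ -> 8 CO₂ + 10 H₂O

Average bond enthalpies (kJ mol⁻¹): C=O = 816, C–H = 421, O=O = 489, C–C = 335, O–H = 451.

ΔH ≈ −5289 kJ

Bonds broken (reactants):
  C–C: 6 × 335 = 2010
  C–H: 20 × 421 = 8420
  O=O: 13 × 489 = 6357
  Σ(broken) = 16787 kJ
Bonds formed (products):
  C=O: 16 × 816 = 13056
  O–H: 20 × 451 = 9020
  Σ(formed) = 22076 kJ
ΔH = Σ(broken) − Σ(formed) = 16787 − 22076 = −5289 kJ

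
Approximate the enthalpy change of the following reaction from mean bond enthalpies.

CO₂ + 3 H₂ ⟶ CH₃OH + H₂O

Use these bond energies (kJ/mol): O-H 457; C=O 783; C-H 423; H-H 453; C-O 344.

ΔH ≈ −59 kJ

Bonds broken (reactants):
  C=O: 2 × 783 = 1566
  H-H: 3 × 453 = 1359
  Σ(broken) = 2925 kJ
Bonds formed (products):
  C-H: 3 × 423 = 1269
  C-O: 1 × 344 = 344
  O-H: 3 × 457 = 1371
  Σ(formed) = 2984 kJ
ΔH = Σ(broken) − Σ(formed) = 2925 − 2984 = −59 kJ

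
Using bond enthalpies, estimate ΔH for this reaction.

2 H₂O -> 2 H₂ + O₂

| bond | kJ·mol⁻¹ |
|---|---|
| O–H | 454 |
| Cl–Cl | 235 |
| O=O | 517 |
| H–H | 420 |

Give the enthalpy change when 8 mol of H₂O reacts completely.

Bonds broken (reactants):
  O–H: 4 × 454 = 1816
  Σ(broken) = 1816 kJ
Bonds formed (products):
  H–H: 2 × 420 = 840
  O=O: 1 × 517 = 517
  Σ(formed) = 1357 kJ
ΔH = Σ(broken) − Σ(formed) = 1816 − 1357 = +459 kJ
For 4× the reaction as written: 4 × (+459) = +1836 kJ

ΔH = +1836 kJ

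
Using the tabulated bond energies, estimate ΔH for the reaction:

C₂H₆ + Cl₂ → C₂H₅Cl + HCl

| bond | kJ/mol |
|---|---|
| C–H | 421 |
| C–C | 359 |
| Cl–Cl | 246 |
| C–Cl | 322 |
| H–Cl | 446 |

ΔH ≈ −101 kJ

Bonds broken (reactants):
  C–C: 1 × 359 = 359
  C–H: 6 × 421 = 2526
  Cl–Cl: 1 × 246 = 246
  Σ(broken) = 3131 kJ
Bonds formed (products):
  C–C: 1 × 359 = 359
  C–Cl: 1 × 322 = 322
  C–H: 5 × 421 = 2105
  H–Cl: 1 × 446 = 446
  Σ(formed) = 3232 kJ
ΔH = Σ(broken) − Σ(formed) = 3131 − 3232 = −101 kJ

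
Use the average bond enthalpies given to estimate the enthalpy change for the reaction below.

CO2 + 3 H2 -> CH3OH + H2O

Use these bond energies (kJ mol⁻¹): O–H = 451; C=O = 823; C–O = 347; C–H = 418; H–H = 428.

ΔH ≈ −24 kJ

Bonds broken (reactants):
  C=O: 2 × 823 = 1646
  H–H: 3 × 428 = 1284
  Σ(broken) = 2930 kJ
Bonds formed (products):
  C–H: 3 × 418 = 1254
  C–O: 1 × 347 = 347
  O–H: 3 × 451 = 1353
  Σ(formed) = 2954 kJ
ΔH = Σ(broken) − Σ(formed) = 2930 − 2954 = −24 kJ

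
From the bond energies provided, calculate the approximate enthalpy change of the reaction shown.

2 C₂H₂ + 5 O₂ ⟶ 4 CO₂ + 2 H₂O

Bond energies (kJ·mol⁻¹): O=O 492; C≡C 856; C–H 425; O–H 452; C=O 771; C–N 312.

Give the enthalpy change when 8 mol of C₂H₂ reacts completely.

ΔH = −8416 kJ

Bonds broken (reactants):
  C≡C: 2 × 856 = 1712
  C–H: 4 × 425 = 1700
  O=O: 5 × 492 = 2460
  Σ(broken) = 5872 kJ
Bonds formed (products):
  C=O: 8 × 771 = 6168
  O–H: 4 × 452 = 1808
  Σ(formed) = 7976 kJ
ΔH = Σ(broken) − Σ(formed) = 5872 − 7976 = −2104 kJ
For 4× the reaction as written: 4 × (−2104) = −8416 kJ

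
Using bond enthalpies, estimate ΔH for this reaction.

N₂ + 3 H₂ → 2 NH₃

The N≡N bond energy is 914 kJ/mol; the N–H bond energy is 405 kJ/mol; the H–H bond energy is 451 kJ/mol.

ΔH ≈ −163 kJ

Bonds broken (reactants):
  H–H: 3 × 451 = 1353
  N≡N: 1 × 914 = 914
  Σ(broken) = 2267 kJ
Bonds formed (products):
  N–H: 6 × 405 = 2430
  Σ(formed) = 2430 kJ
ΔH = Σ(broken) − Σ(formed) = 2267 − 2430 = −163 kJ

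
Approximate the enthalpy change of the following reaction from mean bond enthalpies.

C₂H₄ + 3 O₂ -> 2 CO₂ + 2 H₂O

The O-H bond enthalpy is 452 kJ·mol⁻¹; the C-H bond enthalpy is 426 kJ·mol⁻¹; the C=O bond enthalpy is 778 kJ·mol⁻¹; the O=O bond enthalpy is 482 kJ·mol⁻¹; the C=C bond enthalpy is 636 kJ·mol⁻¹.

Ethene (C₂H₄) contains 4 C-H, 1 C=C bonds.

Bonds broken (reactants):
  C-H: 4 × 426 = 1704
  C=C: 1 × 636 = 636
  O=O: 3 × 482 = 1446
  Σ(broken) = 3786 kJ
Bonds formed (products):
  C=O: 4 × 778 = 3112
  O-H: 4 × 452 = 1808
  Σ(formed) = 4920 kJ
ΔH = Σ(broken) − Σ(formed) = 3786 − 4920 = −1134 kJ

ΔH ≈ −1134 kJ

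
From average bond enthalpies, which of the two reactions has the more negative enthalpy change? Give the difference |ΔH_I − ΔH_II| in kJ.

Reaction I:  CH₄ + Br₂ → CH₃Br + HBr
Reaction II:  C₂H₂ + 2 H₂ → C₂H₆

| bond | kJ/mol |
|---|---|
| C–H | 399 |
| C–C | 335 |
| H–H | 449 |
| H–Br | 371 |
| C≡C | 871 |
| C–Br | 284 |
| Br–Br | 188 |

Reaction I:
  Bonds broken (reactants):
    Br–Br: 1 × 188 = 188
    C–H: 4 × 399 = 1596
    Σ(broken) = 1784 kJ
  Bonds formed (products):
    C–Br: 1 × 284 = 284
    C–H: 3 × 399 = 1197
    H–Br: 1 × 371 = 371
    Σ(formed) = 1852 kJ
  ΔH_I = 1784 − 1852 = −68 kJ
Reaction II:
  Bonds broken (reactants):
    C≡C: 1 × 871 = 871
    C–H: 2 × 399 = 798
    H–H: 2 × 449 = 898
    Σ(broken) = 2567 kJ
  Bonds formed (products):
    C–C: 1 × 335 = 335
    C–H: 6 × 399 = 2394
    Σ(formed) = 2729 kJ
  ΔH_II = 2567 − 2729 = −162 kJ
ΔH_I − ΔH_II = +94 kJ, so reaction II has the more negative ΔH; |ΔH_I − ΔH_II| = 94 kJ.

Reaction II, by 94 kJ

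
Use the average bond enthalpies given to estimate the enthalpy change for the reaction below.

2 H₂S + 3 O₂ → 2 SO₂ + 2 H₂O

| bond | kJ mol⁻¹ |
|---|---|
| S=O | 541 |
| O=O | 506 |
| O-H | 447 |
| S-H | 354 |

ΔH ≈ −1018 kJ

Bonds broken (reactants):
  O=O: 3 × 506 = 1518
  S-H: 4 × 354 = 1416
  Σ(broken) = 2934 kJ
Bonds formed (products):
  O-H: 4 × 447 = 1788
  S=O: 4 × 541 = 2164
  Σ(formed) = 3952 kJ
ΔH = Σ(broken) − Σ(formed) = 2934 − 3952 = −1018 kJ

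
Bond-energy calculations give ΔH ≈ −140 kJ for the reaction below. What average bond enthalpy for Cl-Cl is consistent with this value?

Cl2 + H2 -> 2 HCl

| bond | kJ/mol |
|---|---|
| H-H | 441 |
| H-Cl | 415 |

Let D be the Cl-Cl bond energy.
Σ(broken) = 1×D + 1×441 = 441 + D
Σ(formed) = 2×415 = 830
ΔH = Σ(broken) − Σ(formed) = (441 + D) − (830) = −389 + D
Setting this equal to −140 kJ gives D = 249 kJ/mol.

D(Cl-Cl) ≈ 249 kJ/mol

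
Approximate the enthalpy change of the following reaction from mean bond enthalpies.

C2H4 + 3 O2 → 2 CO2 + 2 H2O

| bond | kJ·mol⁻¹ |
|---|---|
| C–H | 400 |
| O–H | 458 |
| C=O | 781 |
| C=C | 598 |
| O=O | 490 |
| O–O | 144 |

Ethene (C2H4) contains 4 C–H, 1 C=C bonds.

ΔH ≈ −1288 kJ

Bonds broken (reactants):
  C–H: 4 × 400 = 1600
  C=C: 1 × 598 = 598
  O=O: 3 × 490 = 1470
  Σ(broken) = 3668 kJ
Bonds formed (products):
  C=O: 4 × 781 = 3124
  O–H: 4 × 458 = 1832
  Σ(formed) = 4956 kJ
ΔH = Σ(broken) − Σ(formed) = 3668 − 4956 = −1288 kJ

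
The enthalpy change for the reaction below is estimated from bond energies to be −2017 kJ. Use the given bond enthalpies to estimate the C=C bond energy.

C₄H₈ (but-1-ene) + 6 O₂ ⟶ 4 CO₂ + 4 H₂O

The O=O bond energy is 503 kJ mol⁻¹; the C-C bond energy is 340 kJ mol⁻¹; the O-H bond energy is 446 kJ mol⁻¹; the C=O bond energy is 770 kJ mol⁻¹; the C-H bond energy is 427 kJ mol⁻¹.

Let D be the C=C bond energy.
Σ(broken) = 2×340 + 8×427 + 1×D + 6×503 = 7114 + D
Σ(formed) = 8×770 + 8×446 = 9728
ΔH = Σ(broken) − Σ(formed) = (7114 + D) − (9728) = −2614 + D
Setting this equal to −2017 kJ gives D = 597 kJ/mol.

D(C=C) ≈ 597 kJ/mol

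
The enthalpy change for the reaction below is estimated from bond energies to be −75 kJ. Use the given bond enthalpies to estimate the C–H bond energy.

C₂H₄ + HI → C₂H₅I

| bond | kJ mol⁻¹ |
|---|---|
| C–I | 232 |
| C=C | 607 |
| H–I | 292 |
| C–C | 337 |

Let D be the C–H bond energy.
Σ(broken) = 4×D + 1×607 + 1×292 = 899 + 4D
Σ(formed) = 1×337 + 5×D + 1×232 = 569 + 5D
ΔH = Σ(broken) − Σ(formed) = (899 + 4D) − (569 + 5D) = +330 − D
Setting this equal to −75 kJ gives D = 405 kJ/mol.

D(C–H) ≈ 405 kJ/mol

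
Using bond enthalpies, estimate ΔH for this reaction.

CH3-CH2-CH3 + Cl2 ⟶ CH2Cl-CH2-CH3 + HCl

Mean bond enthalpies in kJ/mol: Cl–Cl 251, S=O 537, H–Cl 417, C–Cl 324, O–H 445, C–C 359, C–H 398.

Bonds broken (reactants):
  C–C: 2 × 359 = 718
  C–H: 8 × 398 = 3184
  Cl–Cl: 1 × 251 = 251
  Σ(broken) = 4153 kJ
Bonds formed (products):
  C–C: 2 × 359 = 718
  C–Cl: 1 × 324 = 324
  C–H: 7 × 398 = 2786
  H–Cl: 1 × 417 = 417
  Σ(formed) = 4245 kJ
ΔH = Σ(broken) − Σ(formed) = 4153 − 4245 = −92 kJ

ΔH ≈ −92 kJ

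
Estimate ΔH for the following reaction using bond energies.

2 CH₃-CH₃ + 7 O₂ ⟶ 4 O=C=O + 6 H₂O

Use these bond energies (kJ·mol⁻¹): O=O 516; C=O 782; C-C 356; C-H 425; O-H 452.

Bonds broken (reactants):
  C-C: 2 × 356 = 712
  C-H: 12 × 425 = 5100
  O=O: 7 × 516 = 3612
  Σ(broken) = 9424 kJ
Bonds formed (products):
  C=O: 8 × 782 = 6256
  O-H: 12 × 452 = 5424
  Σ(formed) = 11680 kJ
ΔH = Σ(broken) − Σ(formed) = 9424 − 11680 = −2256 kJ

ΔH ≈ −2256 kJ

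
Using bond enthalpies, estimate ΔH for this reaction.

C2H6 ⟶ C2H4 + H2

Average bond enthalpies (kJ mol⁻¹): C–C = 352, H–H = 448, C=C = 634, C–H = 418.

Bonds broken (reactants):
  C–C: 1 × 352 = 352
  C–H: 6 × 418 = 2508
  Σ(broken) = 2860 kJ
Bonds formed (products):
  C–H: 4 × 418 = 1672
  C=C: 1 × 634 = 634
  H–H: 1 × 448 = 448
  Σ(formed) = 2754 kJ
ΔH = Σ(broken) − Σ(formed) = 2860 − 2754 = +106 kJ

ΔH ≈ +106 kJ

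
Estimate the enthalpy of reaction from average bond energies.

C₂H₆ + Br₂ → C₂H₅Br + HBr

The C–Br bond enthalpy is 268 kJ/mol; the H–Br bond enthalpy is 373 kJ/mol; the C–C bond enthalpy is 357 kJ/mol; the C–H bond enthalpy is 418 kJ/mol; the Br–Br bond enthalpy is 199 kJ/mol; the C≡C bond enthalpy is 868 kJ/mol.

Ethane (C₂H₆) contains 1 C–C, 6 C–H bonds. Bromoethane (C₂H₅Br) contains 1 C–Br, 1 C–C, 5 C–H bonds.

ΔH ≈ −24 kJ

Bonds broken (reactants):
  Br–Br: 1 × 199 = 199
  C–C: 1 × 357 = 357
  C–H: 6 × 418 = 2508
  Σ(broken) = 3064 kJ
Bonds formed (products):
  C–Br: 1 × 268 = 268
  C–C: 1 × 357 = 357
  C–H: 5 × 418 = 2090
  H–Br: 1 × 373 = 373
  Σ(formed) = 3088 kJ
ΔH = Σ(broken) − Σ(formed) = 3064 − 3088 = −24 kJ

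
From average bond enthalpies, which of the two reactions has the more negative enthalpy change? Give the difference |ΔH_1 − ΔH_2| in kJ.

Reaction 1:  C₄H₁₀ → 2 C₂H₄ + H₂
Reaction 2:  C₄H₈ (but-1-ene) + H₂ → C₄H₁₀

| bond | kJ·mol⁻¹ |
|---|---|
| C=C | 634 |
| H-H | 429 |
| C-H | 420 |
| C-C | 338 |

Reaction 2, by 272 kJ

Reaction 1:
  Bonds broken (reactants):
    C-C: 3 × 338 = 1014
    C-H: 10 × 420 = 4200
    Σ(broken) = 5214 kJ
  Bonds formed (products):
    C-H: 8 × 420 = 3360
    C=C: 2 × 634 = 1268
    H-H: 1 × 429 = 429
    Σ(formed) = 5057 kJ
  ΔH_1 = 5214 − 5057 = +157 kJ
Reaction 2:
  Bonds broken (reactants):
    C-C: 2 × 338 = 676
    C-H: 8 × 420 = 3360
    C=C: 1 × 634 = 634
    H-H: 1 × 429 = 429
    Σ(broken) = 5099 kJ
  Bonds formed (products):
    C-C: 3 × 338 = 1014
    C-H: 10 × 420 = 4200
    Σ(formed) = 5214 kJ
  ΔH_2 = 5099 − 5214 = −115 kJ
ΔH_1 − ΔH_2 = +272 kJ, so reaction 2 has the more negative ΔH; |ΔH_1 − ΔH_2| = 272 kJ.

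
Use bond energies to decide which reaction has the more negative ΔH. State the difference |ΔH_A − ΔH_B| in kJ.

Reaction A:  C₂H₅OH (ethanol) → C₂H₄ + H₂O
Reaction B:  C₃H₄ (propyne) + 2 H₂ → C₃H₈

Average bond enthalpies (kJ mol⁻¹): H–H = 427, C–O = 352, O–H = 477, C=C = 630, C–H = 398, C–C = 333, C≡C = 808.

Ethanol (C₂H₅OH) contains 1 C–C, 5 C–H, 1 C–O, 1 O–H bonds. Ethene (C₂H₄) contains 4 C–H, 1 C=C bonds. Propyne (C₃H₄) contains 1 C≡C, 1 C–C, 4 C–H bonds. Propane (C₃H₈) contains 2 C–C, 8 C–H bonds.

Reaction A:
  Bonds broken (reactants):
    C–C: 1 × 333 = 333
    C–H: 5 × 398 = 1990
    C–O: 1 × 352 = 352
    O–H: 1 × 477 = 477
    Σ(broken) = 3152 kJ
  Bonds formed (products):
    C–H: 4 × 398 = 1592
    C=C: 1 × 630 = 630
    O–H: 2 × 477 = 954
    Σ(formed) = 3176 kJ
  ΔH_A = 3152 − 3176 = −24 kJ
Reaction B:
  Bonds broken (reactants):
    C≡C: 1 × 808 = 808
    C–C: 1 × 333 = 333
    C–H: 4 × 398 = 1592
    H–H: 2 × 427 = 854
    Σ(broken) = 3587 kJ
  Bonds formed (products):
    C–C: 2 × 333 = 666
    C–H: 8 × 398 = 3184
    Σ(formed) = 3850 kJ
  ΔH_B = 3587 − 3850 = −263 kJ
ΔH_A − ΔH_B = +239 kJ, so reaction B has the more negative ΔH; |ΔH_A − ΔH_B| = 239 kJ.

Reaction B, by 239 kJ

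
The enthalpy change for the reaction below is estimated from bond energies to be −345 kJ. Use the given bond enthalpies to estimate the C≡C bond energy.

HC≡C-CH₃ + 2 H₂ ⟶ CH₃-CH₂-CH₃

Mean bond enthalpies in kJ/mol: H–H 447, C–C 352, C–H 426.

Let D be the C≡C bond energy.
Σ(broken) = 1×D + 1×352 + 4×426 + 2×447 = 2950 + D
Σ(formed) = 2×352 + 8×426 = 4112
ΔH = Σ(broken) − Σ(formed) = (2950 + D) − (4112) = −1162 + D
Setting this equal to −345 kJ gives D = 817 kJ/mol.

D(C≡C) ≈ 817 kJ/mol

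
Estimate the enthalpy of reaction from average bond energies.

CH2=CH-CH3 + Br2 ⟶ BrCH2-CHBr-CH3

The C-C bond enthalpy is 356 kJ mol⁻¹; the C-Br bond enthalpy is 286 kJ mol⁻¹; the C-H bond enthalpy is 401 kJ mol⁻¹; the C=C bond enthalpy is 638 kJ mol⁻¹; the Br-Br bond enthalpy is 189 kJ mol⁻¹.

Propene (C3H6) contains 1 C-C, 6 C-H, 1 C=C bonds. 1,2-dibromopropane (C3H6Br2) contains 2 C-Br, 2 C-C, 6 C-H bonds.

Bonds broken (reactants):
  Br-Br: 1 × 189 = 189
  C-C: 1 × 356 = 356
  C-H: 6 × 401 = 2406
  C=C: 1 × 638 = 638
  Σ(broken) = 3589 kJ
Bonds formed (products):
  C-Br: 2 × 286 = 572
  C-C: 2 × 356 = 712
  C-H: 6 × 401 = 2406
  Σ(formed) = 3690 kJ
ΔH = Σ(broken) − Σ(formed) = 3589 − 3690 = −101 kJ

ΔH ≈ −101 kJ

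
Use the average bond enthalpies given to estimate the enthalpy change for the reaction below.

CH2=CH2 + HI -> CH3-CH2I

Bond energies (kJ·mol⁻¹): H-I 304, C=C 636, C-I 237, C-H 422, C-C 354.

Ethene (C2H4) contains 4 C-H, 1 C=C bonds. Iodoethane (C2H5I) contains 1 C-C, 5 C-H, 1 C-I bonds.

Bonds broken (reactants):
  C-H: 4 × 422 = 1688
  C=C: 1 × 636 = 636
  H-I: 1 × 304 = 304
  Σ(broken) = 2628 kJ
Bonds formed (products):
  C-C: 1 × 354 = 354
  C-H: 5 × 422 = 2110
  C-I: 1 × 237 = 237
  Σ(formed) = 2701 kJ
ΔH = Σ(broken) − Σ(formed) = 2628 − 2701 = −73 kJ

ΔH ≈ −73 kJ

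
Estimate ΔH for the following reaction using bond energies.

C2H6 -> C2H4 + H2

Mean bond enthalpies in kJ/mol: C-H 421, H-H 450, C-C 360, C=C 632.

Bonds broken (reactants):
  C-C: 1 × 360 = 360
  C-H: 6 × 421 = 2526
  Σ(broken) = 2886 kJ
Bonds formed (products):
  C-H: 4 × 421 = 1684
  C=C: 1 × 632 = 632
  H-H: 1 × 450 = 450
  Σ(formed) = 2766 kJ
ΔH = Σ(broken) − Σ(formed) = 2886 − 2766 = +120 kJ

ΔH ≈ +120 kJ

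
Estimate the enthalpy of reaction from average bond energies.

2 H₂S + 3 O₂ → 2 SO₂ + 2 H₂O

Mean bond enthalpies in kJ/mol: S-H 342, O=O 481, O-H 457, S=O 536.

Bonds broken (reactants):
  O=O: 3 × 481 = 1443
  S-H: 4 × 342 = 1368
  Σ(broken) = 2811 kJ
Bonds formed (products):
  O-H: 4 × 457 = 1828
  S=O: 4 × 536 = 2144
  Σ(formed) = 3972 kJ
ΔH = Σ(broken) − Σ(formed) = 2811 − 3972 = −1161 kJ

ΔH ≈ −1161 kJ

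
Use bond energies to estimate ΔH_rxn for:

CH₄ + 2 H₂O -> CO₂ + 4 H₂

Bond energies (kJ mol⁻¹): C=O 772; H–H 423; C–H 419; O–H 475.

ΔH ≈ +340 kJ

Bonds broken (reactants):
  C–H: 4 × 419 = 1676
  O–H: 4 × 475 = 1900
  Σ(broken) = 3576 kJ
Bonds formed (products):
  C=O: 2 × 772 = 1544
  H–H: 4 × 423 = 1692
  Σ(formed) = 3236 kJ
ΔH = Σ(broken) − Σ(formed) = 3576 − 3236 = +340 kJ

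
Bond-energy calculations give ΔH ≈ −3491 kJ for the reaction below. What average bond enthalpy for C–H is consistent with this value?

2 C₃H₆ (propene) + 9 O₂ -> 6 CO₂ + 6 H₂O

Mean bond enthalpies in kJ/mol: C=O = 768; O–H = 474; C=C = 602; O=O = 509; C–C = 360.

Let D be the C–H bond energy.
Σ(broken) = 2×360 + 12×D + 2×602 + 9×509 = 6505 + 12D
Σ(formed) = 12×768 + 12×474 = 14904
ΔH = Σ(broken) − Σ(formed) = (6505 + 12D) − (14904) = −8399 + 12D
Setting this equal to −3491 kJ gives 12D = 4908, so D = 409 kJ/mol.

D(C–H) ≈ 409 kJ/mol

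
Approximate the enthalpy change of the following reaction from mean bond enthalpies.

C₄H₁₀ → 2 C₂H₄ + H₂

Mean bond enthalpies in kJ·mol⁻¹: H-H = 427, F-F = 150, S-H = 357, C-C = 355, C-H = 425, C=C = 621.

ΔH ≈ +246 kJ

Bonds broken (reactants):
  C-C: 3 × 355 = 1065
  C-H: 10 × 425 = 4250
  Σ(broken) = 5315 kJ
Bonds formed (products):
  C-H: 8 × 425 = 3400
  C=C: 2 × 621 = 1242
  H-H: 1 × 427 = 427
  Σ(formed) = 5069 kJ
ΔH = Σ(broken) − Σ(formed) = 5315 − 5069 = +246 kJ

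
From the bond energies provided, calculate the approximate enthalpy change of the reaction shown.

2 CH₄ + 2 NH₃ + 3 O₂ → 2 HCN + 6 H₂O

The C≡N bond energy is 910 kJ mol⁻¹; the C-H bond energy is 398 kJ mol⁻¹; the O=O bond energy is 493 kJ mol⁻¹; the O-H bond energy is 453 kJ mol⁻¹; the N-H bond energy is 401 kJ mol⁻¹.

Bonds broken (reactants):
  C-H: 8 × 398 = 3184
  N-H: 6 × 401 = 2406
  O=O: 3 × 493 = 1479
  Σ(broken) = 7069 kJ
Bonds formed (products):
  C≡N: 2 × 910 = 1820
  C-H: 2 × 398 = 796
  O-H: 12 × 453 = 5436
  Σ(formed) = 8052 kJ
ΔH = Σ(broken) − Σ(formed) = 7069 − 8052 = −983 kJ

ΔH ≈ −983 kJ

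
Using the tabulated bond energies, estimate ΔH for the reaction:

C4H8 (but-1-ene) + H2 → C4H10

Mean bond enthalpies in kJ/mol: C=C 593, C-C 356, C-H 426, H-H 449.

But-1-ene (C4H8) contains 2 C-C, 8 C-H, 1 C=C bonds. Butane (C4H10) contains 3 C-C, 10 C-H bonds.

Bonds broken (reactants):
  C-C: 2 × 356 = 712
  C-H: 8 × 426 = 3408
  C=C: 1 × 593 = 593
  H-H: 1 × 449 = 449
  Σ(broken) = 5162 kJ
Bonds formed (products):
  C-C: 3 × 356 = 1068
  C-H: 10 × 426 = 4260
  Σ(formed) = 5328 kJ
ΔH = Σ(broken) − Σ(formed) = 5162 − 5328 = −166 kJ

ΔH ≈ −166 kJ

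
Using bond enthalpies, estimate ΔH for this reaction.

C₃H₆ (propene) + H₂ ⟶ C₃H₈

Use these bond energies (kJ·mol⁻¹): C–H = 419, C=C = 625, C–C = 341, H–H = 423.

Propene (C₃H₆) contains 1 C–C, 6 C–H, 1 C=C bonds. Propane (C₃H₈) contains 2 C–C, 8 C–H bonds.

Bonds broken (reactants):
  C–C: 1 × 341 = 341
  C–H: 6 × 419 = 2514
  C=C: 1 × 625 = 625
  H–H: 1 × 423 = 423
  Σ(broken) = 3903 kJ
Bonds formed (products):
  C–C: 2 × 341 = 682
  C–H: 8 × 419 = 3352
  Σ(formed) = 4034 kJ
ΔH = Σ(broken) − Σ(formed) = 3903 − 4034 = −131 kJ

ΔH ≈ −131 kJ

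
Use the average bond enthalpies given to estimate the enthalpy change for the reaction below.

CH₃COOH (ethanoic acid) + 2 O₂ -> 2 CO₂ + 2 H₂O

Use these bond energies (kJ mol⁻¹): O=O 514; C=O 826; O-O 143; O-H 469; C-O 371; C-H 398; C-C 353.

Bonds broken (reactants):
  C-C: 1 × 353 = 353
  C-H: 3 × 398 = 1194
  C-O: 1 × 371 = 371
  C=O: 1 × 826 = 826
  O-H: 1 × 469 = 469
  O=O: 2 × 514 = 1028
  Σ(broken) = 4241 kJ
Bonds formed (products):
  C=O: 4 × 826 = 3304
  O-H: 4 × 469 = 1876
  Σ(formed) = 5180 kJ
ΔH = Σ(broken) − Σ(formed) = 4241 − 5180 = −939 kJ

ΔH ≈ −939 kJ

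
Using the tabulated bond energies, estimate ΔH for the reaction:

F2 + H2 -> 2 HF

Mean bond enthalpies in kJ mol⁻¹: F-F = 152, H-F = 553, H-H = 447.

ΔH ≈ −507 kJ

Bonds broken (reactants):
  F-F: 1 × 152 = 152
  H-H: 1 × 447 = 447
  Σ(broken) = 599 kJ
Bonds formed (products):
  H-F: 2 × 553 = 1106
  Σ(formed) = 1106 kJ
ΔH = Σ(broken) − Σ(formed) = 599 − 1106 = −507 kJ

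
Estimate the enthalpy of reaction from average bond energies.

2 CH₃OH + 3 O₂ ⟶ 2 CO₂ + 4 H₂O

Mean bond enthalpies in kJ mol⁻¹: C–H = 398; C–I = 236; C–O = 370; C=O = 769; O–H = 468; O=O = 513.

ΔH ≈ −1217 kJ

Bonds broken (reactants):
  C–H: 6 × 398 = 2388
  C–O: 2 × 370 = 740
  O–H: 2 × 468 = 936
  O=O: 3 × 513 = 1539
  Σ(broken) = 5603 kJ
Bonds formed (products):
  C=O: 4 × 769 = 3076
  O–H: 8 × 468 = 3744
  Σ(formed) = 6820 kJ
ΔH = Σ(broken) − Σ(formed) = 5603 − 6820 = −1217 kJ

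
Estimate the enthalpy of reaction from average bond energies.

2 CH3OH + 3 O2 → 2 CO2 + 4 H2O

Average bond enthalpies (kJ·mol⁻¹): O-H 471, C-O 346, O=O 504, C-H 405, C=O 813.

ΔH ≈ −1444 kJ

Bonds broken (reactants):
  C-H: 6 × 405 = 2430
  C-O: 2 × 346 = 692
  O-H: 2 × 471 = 942
  O=O: 3 × 504 = 1512
  Σ(broken) = 5576 kJ
Bonds formed (products):
  C=O: 4 × 813 = 3252
  O-H: 8 × 471 = 3768
  Σ(formed) = 7020 kJ
ΔH = Σ(broken) − Σ(formed) = 5576 − 7020 = −1444 kJ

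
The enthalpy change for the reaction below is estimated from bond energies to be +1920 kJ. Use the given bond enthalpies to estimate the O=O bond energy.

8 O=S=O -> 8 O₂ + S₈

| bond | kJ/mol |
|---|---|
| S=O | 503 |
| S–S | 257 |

D(O=O) ≈ 509 kJ/mol

Let D be the O=O bond energy.
Σ(broken) = 16×503 = 8048
Σ(formed) = 8×D + 8×257 = 2056 + 8D
ΔH = Σ(broken) − Σ(formed) = (8048) − (2056 + 8D) = +5992 − 8D
Setting this equal to +1920 kJ gives 8D = 4072, so D = 509 kJ/mol.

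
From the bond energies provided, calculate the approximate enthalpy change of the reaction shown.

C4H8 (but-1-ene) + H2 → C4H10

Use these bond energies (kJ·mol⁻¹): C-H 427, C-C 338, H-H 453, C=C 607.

ΔH ≈ −132 kJ

Bonds broken (reactants):
  C-C: 2 × 338 = 676
  C-H: 8 × 427 = 3416
  C=C: 1 × 607 = 607
  H-H: 1 × 453 = 453
  Σ(broken) = 5152 kJ
Bonds formed (products):
  C-C: 3 × 338 = 1014
  C-H: 10 × 427 = 4270
  Σ(formed) = 5284 kJ
ΔH = Σ(broken) − Σ(formed) = 5152 − 5284 = −132 kJ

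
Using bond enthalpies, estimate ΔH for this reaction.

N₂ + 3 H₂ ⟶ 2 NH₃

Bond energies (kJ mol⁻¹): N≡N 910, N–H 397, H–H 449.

Bonds broken (reactants):
  H–H: 3 × 449 = 1347
  N≡N: 1 × 910 = 910
  Σ(broken) = 2257 kJ
Bonds formed (products):
  N–H: 6 × 397 = 2382
  Σ(formed) = 2382 kJ
ΔH = Σ(broken) − Σ(formed) = 2257 − 2382 = −125 kJ

ΔH ≈ −125 kJ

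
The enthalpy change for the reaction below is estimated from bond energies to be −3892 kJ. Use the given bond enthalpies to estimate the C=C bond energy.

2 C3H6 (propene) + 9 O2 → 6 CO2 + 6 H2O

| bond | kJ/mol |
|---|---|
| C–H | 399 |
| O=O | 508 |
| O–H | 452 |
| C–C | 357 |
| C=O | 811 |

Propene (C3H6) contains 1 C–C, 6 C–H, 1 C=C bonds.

D(C=C) ≈ 595 kJ/mol

Let D be the C=C bond energy.
Σ(broken) = 2×357 + 12×399 + 2×D + 9×508 = 10074 + 2D
Σ(formed) = 12×811 + 12×452 = 15156
ΔH = Σ(broken) − Σ(formed) = (10074 + 2D) − (15156) = −5082 + 2D
Setting this equal to −3892 kJ gives 2D = 1190, so D = 595 kJ/mol.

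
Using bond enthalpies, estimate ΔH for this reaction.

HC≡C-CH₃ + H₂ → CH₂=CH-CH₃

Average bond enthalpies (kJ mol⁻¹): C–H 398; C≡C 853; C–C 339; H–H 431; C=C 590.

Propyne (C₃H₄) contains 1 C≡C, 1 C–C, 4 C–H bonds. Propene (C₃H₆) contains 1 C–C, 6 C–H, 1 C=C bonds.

ΔH ≈ −102 kJ

Bonds broken (reactants):
  C≡C: 1 × 853 = 853
  C–C: 1 × 339 = 339
  C–H: 4 × 398 = 1592
  H–H: 1 × 431 = 431
  Σ(broken) = 3215 kJ
Bonds formed (products):
  C–C: 1 × 339 = 339
  C–H: 6 × 398 = 2388
  C=C: 1 × 590 = 590
  Σ(formed) = 3317 kJ
ΔH = Σ(broken) − Σ(formed) = 3215 − 3317 = −102 kJ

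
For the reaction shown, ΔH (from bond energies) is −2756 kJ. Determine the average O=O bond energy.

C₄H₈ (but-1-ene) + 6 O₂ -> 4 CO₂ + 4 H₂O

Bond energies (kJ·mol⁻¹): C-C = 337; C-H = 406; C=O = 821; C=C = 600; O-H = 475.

D(O=O) ≈ 515 kJ/mol

Let D be the O=O bond energy.
Σ(broken) = 2×337 + 8×406 + 1×600 + 6×D = 4522 + 6D
Σ(formed) = 8×821 + 8×475 = 10368
ΔH = Σ(broken) − Σ(formed) = (4522 + 6D) − (10368) = −5846 + 6D
Setting this equal to −2756 kJ gives 6D = 3090, so D = 515 kJ/mol.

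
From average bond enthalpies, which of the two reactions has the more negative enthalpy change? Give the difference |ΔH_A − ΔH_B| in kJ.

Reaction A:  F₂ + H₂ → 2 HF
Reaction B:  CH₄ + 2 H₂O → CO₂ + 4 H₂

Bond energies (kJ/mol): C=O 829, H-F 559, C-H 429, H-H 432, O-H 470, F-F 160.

Reaction A:
  Bonds broken (reactants):
    F-F: 1 × 160 = 160
    H-H: 1 × 432 = 432
    Σ(broken) = 592 kJ
  Bonds formed (products):
    H-F: 2 × 559 = 1118
    Σ(formed) = 1118 kJ
  ΔH_A = 592 − 1118 = −526 kJ
Reaction B:
  Bonds broken (reactants):
    C-H: 4 × 429 = 1716
    O-H: 4 × 470 = 1880
    Σ(broken) = 3596 kJ
  Bonds formed (products):
    C=O: 2 × 829 = 1658
    H-H: 4 × 432 = 1728
    Σ(formed) = 3386 kJ
  ΔH_B = 3596 − 3386 = +210 kJ
ΔH_A − ΔH_B = −736 kJ, so reaction A has the more negative ΔH; |ΔH_A − ΔH_B| = 736 kJ.

Reaction A, by 736 kJ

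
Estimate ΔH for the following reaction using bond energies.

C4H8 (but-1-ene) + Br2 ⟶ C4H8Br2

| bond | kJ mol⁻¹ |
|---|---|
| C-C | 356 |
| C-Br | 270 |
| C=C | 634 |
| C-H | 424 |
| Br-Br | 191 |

ΔH ≈ −71 kJ

Bonds broken (reactants):
  Br-Br: 1 × 191 = 191
  C-C: 2 × 356 = 712
  C-H: 8 × 424 = 3392
  C=C: 1 × 634 = 634
  Σ(broken) = 4929 kJ
Bonds formed (products):
  C-Br: 2 × 270 = 540
  C-C: 3 × 356 = 1068
  C-H: 8 × 424 = 3392
  Σ(formed) = 5000 kJ
ΔH = Σ(broken) − Σ(formed) = 4929 − 5000 = −71 kJ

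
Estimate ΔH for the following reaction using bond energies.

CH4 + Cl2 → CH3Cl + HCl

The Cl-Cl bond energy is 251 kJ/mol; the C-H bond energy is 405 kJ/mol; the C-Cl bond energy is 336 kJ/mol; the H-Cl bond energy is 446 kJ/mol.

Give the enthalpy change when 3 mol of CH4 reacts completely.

Bonds broken (reactants):
  C-H: 4 × 405 = 1620
  Cl-Cl: 1 × 251 = 251
  Σ(broken) = 1871 kJ
Bonds formed (products):
  C-Cl: 1 × 336 = 336
  C-H: 3 × 405 = 1215
  H-Cl: 1 × 446 = 446
  Σ(formed) = 1997 kJ
ΔH = Σ(broken) − Σ(formed) = 1871 − 1997 = −126 kJ
For 3× the reaction as written: 3 × (−126) = −378 kJ

ΔH = −378 kJ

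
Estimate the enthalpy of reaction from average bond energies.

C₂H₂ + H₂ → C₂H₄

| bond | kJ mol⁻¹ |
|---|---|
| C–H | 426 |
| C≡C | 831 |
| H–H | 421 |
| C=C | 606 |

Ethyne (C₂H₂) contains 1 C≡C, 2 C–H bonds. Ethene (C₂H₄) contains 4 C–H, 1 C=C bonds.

ΔH ≈ −206 kJ

Bonds broken (reactants):
  C≡C: 1 × 831 = 831
  C–H: 2 × 426 = 852
  H–H: 1 × 421 = 421
  Σ(broken) = 2104 kJ
Bonds formed (products):
  C–H: 4 × 426 = 1704
  C=C: 1 × 606 = 606
  Σ(formed) = 2310 kJ
ΔH = Σ(broken) − Σ(formed) = 2104 − 2310 = −206 kJ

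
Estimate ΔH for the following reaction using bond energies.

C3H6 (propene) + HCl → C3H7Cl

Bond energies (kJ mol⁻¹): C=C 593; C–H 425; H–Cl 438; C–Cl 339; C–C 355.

ΔH ≈ −88 kJ

Bonds broken (reactants):
  C–C: 1 × 355 = 355
  C–H: 6 × 425 = 2550
  C=C: 1 × 593 = 593
  H–Cl: 1 × 438 = 438
  Σ(broken) = 3936 kJ
Bonds formed (products):
  C–C: 2 × 355 = 710
  C–Cl: 1 × 339 = 339
  C–H: 7 × 425 = 2975
  Σ(formed) = 4024 kJ
ΔH = Σ(broken) − Σ(formed) = 3936 − 4024 = −88 kJ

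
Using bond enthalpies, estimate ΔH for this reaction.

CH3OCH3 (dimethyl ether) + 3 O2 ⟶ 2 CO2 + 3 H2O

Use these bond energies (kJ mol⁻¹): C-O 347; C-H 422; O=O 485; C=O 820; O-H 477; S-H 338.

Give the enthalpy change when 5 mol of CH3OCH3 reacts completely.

Bonds broken (reactants):
  C-H: 6 × 422 = 2532
  C-O: 2 × 347 = 694
  O=O: 3 × 485 = 1455
  Σ(broken) = 4681 kJ
Bonds formed (products):
  C=O: 4 × 820 = 3280
  O-H: 6 × 477 = 2862
  Σ(formed) = 6142 kJ
ΔH = Σ(broken) − Σ(formed) = 4681 − 6142 = −1461 kJ
For 5× the reaction as written: 5 × (−1461) = −7305 kJ

ΔH = −7305 kJ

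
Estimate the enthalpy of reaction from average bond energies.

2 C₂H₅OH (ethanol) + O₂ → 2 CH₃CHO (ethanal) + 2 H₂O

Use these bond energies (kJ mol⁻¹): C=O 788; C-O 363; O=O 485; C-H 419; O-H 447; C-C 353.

ΔH ≈ −421 kJ

Bonds broken (reactants):
  C-C: 2 × 353 = 706
  C-H: 10 × 419 = 4190
  C-O: 2 × 363 = 726
  O-H: 2 × 447 = 894
  O=O: 1 × 485 = 485
  Σ(broken) = 7001 kJ
Bonds formed (products):
  C-C: 2 × 353 = 706
  C-H: 8 × 419 = 3352
  C=O: 2 × 788 = 1576
  O-H: 4 × 447 = 1788
  Σ(formed) = 7422 kJ
ΔH = Σ(broken) − Σ(formed) = 7001 − 7422 = −421 kJ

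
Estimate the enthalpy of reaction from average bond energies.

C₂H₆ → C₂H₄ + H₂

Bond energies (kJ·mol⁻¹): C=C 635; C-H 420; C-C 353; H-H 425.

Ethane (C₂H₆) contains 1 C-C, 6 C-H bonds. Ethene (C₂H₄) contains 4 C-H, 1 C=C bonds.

ΔH ≈ +133 kJ

Bonds broken (reactants):
  C-C: 1 × 353 = 353
  C-H: 6 × 420 = 2520
  Σ(broken) = 2873 kJ
Bonds formed (products):
  C-H: 4 × 420 = 1680
  C=C: 1 × 635 = 635
  H-H: 1 × 425 = 425
  Σ(formed) = 2740 kJ
ΔH = Σ(broken) − Σ(formed) = 2873 − 2740 = +133 kJ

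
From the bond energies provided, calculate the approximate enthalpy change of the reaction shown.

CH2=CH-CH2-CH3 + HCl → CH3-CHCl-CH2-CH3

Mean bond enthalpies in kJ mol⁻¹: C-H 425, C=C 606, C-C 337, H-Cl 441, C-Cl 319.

Bonds broken (reactants):
  C-C: 2 × 337 = 674
  C-H: 8 × 425 = 3400
  C=C: 1 × 606 = 606
  H-Cl: 1 × 441 = 441
  Σ(broken) = 5121 kJ
Bonds formed (products):
  C-C: 3 × 337 = 1011
  C-Cl: 1 × 319 = 319
  C-H: 9 × 425 = 3825
  Σ(formed) = 5155 kJ
ΔH = Σ(broken) − Σ(formed) = 5121 − 5155 = −34 kJ

ΔH ≈ −34 kJ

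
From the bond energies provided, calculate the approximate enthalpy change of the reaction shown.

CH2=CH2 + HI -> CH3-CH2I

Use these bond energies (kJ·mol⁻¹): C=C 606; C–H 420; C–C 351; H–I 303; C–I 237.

Bonds broken (reactants):
  C–H: 4 × 420 = 1680
  C=C: 1 × 606 = 606
  H–I: 1 × 303 = 303
  Σ(broken) = 2589 kJ
Bonds formed (products):
  C–C: 1 × 351 = 351
  C–H: 5 × 420 = 2100
  C–I: 1 × 237 = 237
  Σ(formed) = 2688 kJ
ΔH = Σ(broken) − Σ(formed) = 2589 − 2688 = −99 kJ

ΔH ≈ −99 kJ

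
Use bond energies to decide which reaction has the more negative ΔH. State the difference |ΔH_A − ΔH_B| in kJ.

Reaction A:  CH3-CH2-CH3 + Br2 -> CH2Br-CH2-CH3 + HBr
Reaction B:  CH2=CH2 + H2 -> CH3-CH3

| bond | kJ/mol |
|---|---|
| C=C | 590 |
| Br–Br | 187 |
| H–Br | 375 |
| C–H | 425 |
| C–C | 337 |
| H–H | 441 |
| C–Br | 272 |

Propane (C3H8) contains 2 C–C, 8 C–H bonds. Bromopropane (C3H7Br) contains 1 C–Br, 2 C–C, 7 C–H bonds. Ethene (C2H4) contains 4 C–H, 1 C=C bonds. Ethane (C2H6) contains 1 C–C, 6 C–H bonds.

Reaction B, by 121 kJ

Reaction A:
  Bonds broken (reactants):
    Br–Br: 1 × 187 = 187
    C–C: 2 × 337 = 674
    C–H: 8 × 425 = 3400
    Σ(broken) = 4261 kJ
  Bonds formed (products):
    C–Br: 1 × 272 = 272
    C–C: 2 × 337 = 674
    C–H: 7 × 425 = 2975
    H–Br: 1 × 375 = 375
    Σ(formed) = 4296 kJ
  ΔH_A = 4261 − 4296 = −35 kJ
Reaction B:
  Bonds broken (reactants):
    C–H: 4 × 425 = 1700
    C=C: 1 × 590 = 590
    H–H: 1 × 441 = 441
    Σ(broken) = 2731 kJ
  Bonds formed (products):
    C–C: 1 × 337 = 337
    C–H: 6 × 425 = 2550
    Σ(formed) = 2887 kJ
  ΔH_B = 2731 − 2887 = −156 kJ
ΔH_A − ΔH_B = +121 kJ, so reaction B has the more negative ΔH; |ΔH_A − ΔH_B| = 121 kJ.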